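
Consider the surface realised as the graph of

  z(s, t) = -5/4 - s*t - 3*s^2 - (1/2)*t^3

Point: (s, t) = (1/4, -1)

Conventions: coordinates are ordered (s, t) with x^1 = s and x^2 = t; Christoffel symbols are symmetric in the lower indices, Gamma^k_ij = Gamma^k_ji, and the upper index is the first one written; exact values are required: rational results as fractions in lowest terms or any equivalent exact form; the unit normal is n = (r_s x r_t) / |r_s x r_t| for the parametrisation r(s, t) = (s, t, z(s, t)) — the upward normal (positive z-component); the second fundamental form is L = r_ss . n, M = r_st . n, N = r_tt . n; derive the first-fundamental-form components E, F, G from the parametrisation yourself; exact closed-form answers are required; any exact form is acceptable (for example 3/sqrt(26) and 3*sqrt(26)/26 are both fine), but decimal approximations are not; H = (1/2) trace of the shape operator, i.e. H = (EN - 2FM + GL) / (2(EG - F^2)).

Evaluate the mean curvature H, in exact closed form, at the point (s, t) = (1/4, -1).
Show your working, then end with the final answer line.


z_s = -1/2, z_t = -7/4, z_ss = -6, z_st = -1, z_tt = 3
E = 5/4, F = 7/8, G = 65/16; answer radicand W^2 = 69/16
unnormalised second-form numerators: l = -6, m = -1, n = 3; L = l/sqrt(69/16), and similarly M = m/sqrt(W^2), N = n/sqrt(W^2)
H = (E*n - 2*F*m + G*l) / (2*(EG - F^2)*sqrt(W^2)); E*n - 2*F*m + G*l = -151/8, EG - F^2 = 69/16, so H = (-151/69)/sqrt(69/16)

Answer: H = -604*sqrt(69)/4761


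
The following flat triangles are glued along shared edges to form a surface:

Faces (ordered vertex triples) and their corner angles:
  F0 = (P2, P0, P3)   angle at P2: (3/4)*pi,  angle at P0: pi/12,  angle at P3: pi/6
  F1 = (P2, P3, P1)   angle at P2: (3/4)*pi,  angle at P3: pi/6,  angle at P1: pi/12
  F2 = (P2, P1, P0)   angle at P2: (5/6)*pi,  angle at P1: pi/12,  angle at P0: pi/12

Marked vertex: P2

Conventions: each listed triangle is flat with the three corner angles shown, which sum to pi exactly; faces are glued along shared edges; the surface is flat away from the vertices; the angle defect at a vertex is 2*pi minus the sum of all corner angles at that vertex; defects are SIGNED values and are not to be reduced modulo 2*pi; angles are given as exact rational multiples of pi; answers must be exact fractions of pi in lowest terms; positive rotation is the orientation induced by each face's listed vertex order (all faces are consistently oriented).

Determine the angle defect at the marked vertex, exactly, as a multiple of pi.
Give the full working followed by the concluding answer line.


Sum of corner angles at P2: (7/3)*pi
defect = 2*pi - (7/3)*pi

Answer: defect(P2) = -pi/3


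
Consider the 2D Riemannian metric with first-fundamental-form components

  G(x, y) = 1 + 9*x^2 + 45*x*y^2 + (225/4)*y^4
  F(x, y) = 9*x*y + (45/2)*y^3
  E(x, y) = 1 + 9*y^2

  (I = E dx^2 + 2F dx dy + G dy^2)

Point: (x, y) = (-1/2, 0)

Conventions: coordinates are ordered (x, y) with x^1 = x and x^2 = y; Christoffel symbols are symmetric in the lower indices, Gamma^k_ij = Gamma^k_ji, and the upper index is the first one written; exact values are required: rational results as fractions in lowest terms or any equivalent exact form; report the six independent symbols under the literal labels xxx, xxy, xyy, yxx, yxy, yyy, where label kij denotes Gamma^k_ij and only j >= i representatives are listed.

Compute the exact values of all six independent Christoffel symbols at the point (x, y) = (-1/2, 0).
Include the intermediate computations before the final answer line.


E = 1, F = 0, G = 13/4 at the point
E_x = 0, E_y = 0, F_x = 0, F_y = -9/2, G_x = -9, G_y = 0
EG - F^2 = 13/4;  g^inv = (4/13) * [[13/4, 0], [0, 1]]
first-kind symbols [ij,l] = (1/2)(d_i g_jl + d_j g_il - d_l g_ij): [xx,x] = E_x/2 = 0, [xx,y] = F_x - E_y/2 = 0, [xy,x] = E_y/2 = 0, [xy,y] = G_x/2 = -9/2, [yy,x] = F_y - G_x/2 = 0, [yy,y] = G_y/2 = 0
Gamma^x_ij = (G*[ij,x] - F*[ij,y])/(EG - F^2), Gamma^y_ij = (E*[ij,y] - F*[ij,x])/(EG - F^2)

Answer: Gamma_xxx = 0, Gamma_xxy = 0, Gamma_xyy = 0, Gamma_yxx = 0, Gamma_yxy = -18/13, Gamma_yyy = 0


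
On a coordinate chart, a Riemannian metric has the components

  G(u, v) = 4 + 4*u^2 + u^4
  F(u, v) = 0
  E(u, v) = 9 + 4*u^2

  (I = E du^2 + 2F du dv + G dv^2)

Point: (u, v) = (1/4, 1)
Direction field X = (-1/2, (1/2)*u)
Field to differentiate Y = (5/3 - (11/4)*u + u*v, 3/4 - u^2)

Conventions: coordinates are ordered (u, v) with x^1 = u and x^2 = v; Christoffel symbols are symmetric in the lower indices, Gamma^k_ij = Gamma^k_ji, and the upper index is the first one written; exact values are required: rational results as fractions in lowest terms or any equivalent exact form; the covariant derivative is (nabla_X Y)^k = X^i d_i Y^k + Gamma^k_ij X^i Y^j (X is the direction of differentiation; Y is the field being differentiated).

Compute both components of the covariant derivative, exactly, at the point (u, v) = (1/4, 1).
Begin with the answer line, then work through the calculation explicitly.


Answer: (nabla_X Y)^u = 94367/113664, (nabla_X Y)^v = 323/1584

E = 37/4, F = 0, G = 1089/256 at the point
E_u = 2, E_v = 0, F_u = 0, F_v = 0, G_u = 33/16, G_v = 0
EG - F^2 = 40293/1024;  g^inv = (1024/40293) * [[1089/256, 0], [0, 37/4]]
first-kind symbols [ij,l] = (1/2)(d_i g_jl + d_j g_il - d_l g_ij): [uu,u] = E_u/2 = 1, [uu,v] = F_u - E_v/2 = 0, [uv,u] = E_v/2 = 0, [uv,v] = G_u/2 = 33/32, [vv,u] = F_v - G_u/2 = -33/32, [vv,v] = G_v/2 = 0
Gamma^u_ij = (G*[ij,u] - F*[ij,v])/(EG - F^2), Gamma^v_ij = (E*[ij,v] - F*[ij,u])/(EG - F^2)
Gamma_uuu = 4/37, Gamma_uuv = 0, Gamma_uvv = -33/296, Gamma_vuu = 0, Gamma_vuv = 8/33, Gamma_vvv = 0
X = (-1/2, 1/8), Y = (59/48, 11/16) at the point


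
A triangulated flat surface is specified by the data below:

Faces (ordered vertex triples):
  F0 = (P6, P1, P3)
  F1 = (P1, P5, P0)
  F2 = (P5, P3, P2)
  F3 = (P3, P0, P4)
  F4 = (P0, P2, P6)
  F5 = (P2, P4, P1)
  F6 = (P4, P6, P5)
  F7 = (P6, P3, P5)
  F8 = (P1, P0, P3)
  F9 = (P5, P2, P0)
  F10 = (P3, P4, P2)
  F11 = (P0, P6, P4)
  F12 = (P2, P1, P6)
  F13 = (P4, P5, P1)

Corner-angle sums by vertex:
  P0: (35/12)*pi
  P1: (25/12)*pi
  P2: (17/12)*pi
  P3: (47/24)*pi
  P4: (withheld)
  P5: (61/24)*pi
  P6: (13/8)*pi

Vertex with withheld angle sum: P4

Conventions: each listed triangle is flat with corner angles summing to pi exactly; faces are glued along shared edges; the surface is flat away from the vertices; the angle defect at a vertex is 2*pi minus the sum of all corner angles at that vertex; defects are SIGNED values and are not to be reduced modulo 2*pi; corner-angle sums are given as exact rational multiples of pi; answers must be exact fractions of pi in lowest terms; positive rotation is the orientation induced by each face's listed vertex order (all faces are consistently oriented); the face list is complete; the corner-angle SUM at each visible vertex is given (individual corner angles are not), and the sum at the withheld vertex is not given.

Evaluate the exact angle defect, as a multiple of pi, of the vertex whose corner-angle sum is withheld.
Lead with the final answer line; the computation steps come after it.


Answer: defect(P4) = (13/24)*pi

V = 7, E = 21, F = 14; chi = V - E + F = 0
Gauss-Bonnet: total defect = 2*pi*chi = 0; visible defects sum to (-13/24)*pi


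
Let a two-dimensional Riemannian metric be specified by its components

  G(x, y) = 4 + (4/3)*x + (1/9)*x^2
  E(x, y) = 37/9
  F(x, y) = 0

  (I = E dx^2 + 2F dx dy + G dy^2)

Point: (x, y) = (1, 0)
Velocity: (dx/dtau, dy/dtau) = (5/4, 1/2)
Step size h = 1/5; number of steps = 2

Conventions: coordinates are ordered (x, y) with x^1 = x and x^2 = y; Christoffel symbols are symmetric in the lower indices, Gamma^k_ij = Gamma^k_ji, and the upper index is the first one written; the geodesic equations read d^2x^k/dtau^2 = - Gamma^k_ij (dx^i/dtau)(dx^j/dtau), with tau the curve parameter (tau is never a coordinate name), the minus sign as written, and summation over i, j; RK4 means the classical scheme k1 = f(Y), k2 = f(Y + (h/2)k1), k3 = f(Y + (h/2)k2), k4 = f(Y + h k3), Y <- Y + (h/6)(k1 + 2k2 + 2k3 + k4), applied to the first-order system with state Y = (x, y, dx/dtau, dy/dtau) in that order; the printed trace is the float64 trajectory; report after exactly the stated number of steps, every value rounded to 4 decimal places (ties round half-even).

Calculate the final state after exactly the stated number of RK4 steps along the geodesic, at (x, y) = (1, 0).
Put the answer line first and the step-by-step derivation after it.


Answer: x = 1.5035, y = 0.1866, dx/dtau = 1.2671, dy/dtau = 0.4351

f(Y) = (dx/dtau, dy/dtau, -Gamma^x_ij Y'^i Y'^j, -Gamma^y_ij Y'^i Y'^j) with the Gammas evaluated at the stage position; h = 0.200000; intermediate values shown to 6 dp
step 0: x = 1.0000, y = 0.0000, dx/dtau = 1.2500, dy/dtau = 0.5000
step 1:
  k1: at (x, y) = (1.000000, 0.000000), (dx/dtau, dy/dtau) = (1.250000, 0.500000); Gamma_xxx = 0.000000, Gamma_xxy = 0.000000, Gamma_xyy = -0.189189, Gamma_yxx = 0.000000, Gamma_yxy = 0.142857, Gamma_yyy = 0.000000; k1 = (1.250000, 0.500000, 0.047297, -0.178571)
  k2: at (x, y) = (1.125000, 0.050000), (dx/dtau, dy/dtau) = (1.254730, 0.482143); Gamma_xxx = 0.000000, Gamma_xxy = 0.000000, Gamma_xyy = -0.192568, Gamma_yxx = 0.000000, Gamma_yxy = 0.140351, Gamma_yyy = 0.000000; k2 = (1.254730, 0.482143, 0.044765, -0.169813)
  k3: at (x, y) = (1.125473, 0.048214), (dx/dtau, dy/dtau) = (1.254476, 0.483019); Gamma_xxx = 0.000000, Gamma_xxy = 0.000000, Gamma_xyy = -0.192580, Gamma_yxx = 0.000000, Gamma_yxy = 0.140342, Gamma_yyy = 0.000000; k3 = (1.254476, 0.483019, 0.044930, -0.170076)
  k4: at (x, y) = (1.250895, 0.096604), (dx/dtau, dy/dtau) = (1.258986, 0.465985); Gamma_xxx = 0.000000, Gamma_xxy = 0.000000, Gamma_xyy = -0.195970, Gamma_yxx = 0.000000, Gamma_yxy = 0.137914, Gamma_yyy = 0.000000; k4 = (1.258986, 0.465985, 0.042553, -0.161820)
  Y <- Y + (h/6)(k1 + 2k2 + 2k3 + k4): x = 1.2509, y = 0.0965, dx/dtau = 1.2590, dy/dtau = 0.4660
step 2:
  k1: at (x, y) = (1.250913, 0.096544), (dx/dtau, dy/dtau) = (1.258975, 0.465994); Gamma_xxx = 0.000000, Gamma_xxy = 0.000000, Gamma_xyy = -0.195971, Gamma_yxx = 0.000000, Gamma_yxy = 0.137914, Gamma_yyy = 0.000000; k1 = (1.258975, 0.465994, 0.042555, -0.161821)
  k2: at (x, y) = (1.376811, 0.143143), (dx/dtau, dy/dtau) = (1.263230, 0.449812); Gamma_xxx = 0.000000, Gamma_xxy = 0.000000, Gamma_xyy = -0.199373, Gamma_yxx = 0.000000, Gamma_yxy = 0.135560, Gamma_yyy = 0.000000; k2 = (1.263230, 0.449812, 0.040339, -0.154055)
  k3: at (x, y) = (1.377236, 0.141525), (dx/dtau, dy/dtau) = (1.263009, 0.450589); Gamma_xxx = 0.000000, Gamma_xxy = 0.000000, Gamma_xyy = -0.199385, Gamma_yxx = 0.000000, Gamma_yxy = 0.135552, Gamma_yyy = 0.000000; k3 = (1.263009, 0.450589, 0.040481, -0.154285)
  k4: at (x, y) = (1.503515, 0.186661), (dx/dtau, dy/dtau) = (1.267071, 0.435137); Gamma_xxx = 0.000000, Gamma_xxy = 0.000000, Gamma_xyy = -0.202798, Gamma_yxx = 0.000000, Gamma_yxy = 0.133271, Gamma_yyy = 0.000000; k4 = (1.267071, 0.435137, 0.038399, -0.146958)
  Y <- Y + (h/6)(k1 + 2k2 + 2k3 + k4): x = 1.5035, y = 0.1866, dx/dtau = 1.2671, dy/dtau = 0.4351


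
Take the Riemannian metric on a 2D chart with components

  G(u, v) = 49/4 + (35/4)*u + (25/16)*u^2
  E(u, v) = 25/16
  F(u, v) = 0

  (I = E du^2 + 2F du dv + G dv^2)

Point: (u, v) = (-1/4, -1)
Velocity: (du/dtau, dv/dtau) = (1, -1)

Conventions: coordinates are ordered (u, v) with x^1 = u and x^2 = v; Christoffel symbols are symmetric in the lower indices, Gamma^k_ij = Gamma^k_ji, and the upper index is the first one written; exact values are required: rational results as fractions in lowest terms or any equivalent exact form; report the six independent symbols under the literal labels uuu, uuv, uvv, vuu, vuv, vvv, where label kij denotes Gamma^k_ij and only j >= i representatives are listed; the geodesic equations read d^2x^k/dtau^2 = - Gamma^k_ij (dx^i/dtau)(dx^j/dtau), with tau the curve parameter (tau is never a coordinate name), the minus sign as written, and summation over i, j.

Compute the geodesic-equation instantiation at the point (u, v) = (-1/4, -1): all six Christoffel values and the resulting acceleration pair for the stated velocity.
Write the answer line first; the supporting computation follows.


Answer: Gamma_uuu = 0, Gamma_uuv = 0, Gamma_uvv = -51/20, Gamma_vuu = 0, Gamma_vuv = 20/51, Gamma_vvv = 0; accelerations (d^2u/dtau^2, d^2v/dtau^2) = (51/20, 40/51)

E = 25/16, F = 0, G = 2601/256 at the point
E_u = 0, E_v = 0, F_u = 0, F_v = 0, G_u = 255/32, G_v = 0
EG - F^2 = 65025/4096;  g^inv = (4096/65025) * [[2601/256, 0], [0, 25/16]]
first-kind symbols [ij,l] = (1/2)(d_i g_jl + d_j g_il - d_l g_ij): [uu,u] = E_u/2 = 0, [uu,v] = F_u - E_v/2 = 0, [uv,u] = E_v/2 = 0, [uv,v] = G_u/2 = 255/64, [vv,u] = F_v - G_u/2 = -255/64, [vv,v] = G_v/2 = 0
Gamma^u_ij = (G*[ij,u] - F*[ij,v])/(EG - F^2), Gamma^v_ij = (E*[ij,v] - F*[ij,u])/(EG - F^2)
Gamma_uuu = 0, Gamma_uuv = 0, Gamma_uvv = -51/20, Gamma_vuu = 0, Gamma_vuv = 20/51, Gamma_vvv = 0
d^2u/dtau^2 = -(Gamma_uuu*(1)^2 + 2*Gamma_uuv*(1)*(-1) + Gamma_uvv*(-1)^2) = 51/20
d^2v/dtau^2 = -(Gamma_vuu*(1)^2 + 2*Gamma_vuv*(1)*(-1) + Gamma_vvv*(-1)^2) = 40/51


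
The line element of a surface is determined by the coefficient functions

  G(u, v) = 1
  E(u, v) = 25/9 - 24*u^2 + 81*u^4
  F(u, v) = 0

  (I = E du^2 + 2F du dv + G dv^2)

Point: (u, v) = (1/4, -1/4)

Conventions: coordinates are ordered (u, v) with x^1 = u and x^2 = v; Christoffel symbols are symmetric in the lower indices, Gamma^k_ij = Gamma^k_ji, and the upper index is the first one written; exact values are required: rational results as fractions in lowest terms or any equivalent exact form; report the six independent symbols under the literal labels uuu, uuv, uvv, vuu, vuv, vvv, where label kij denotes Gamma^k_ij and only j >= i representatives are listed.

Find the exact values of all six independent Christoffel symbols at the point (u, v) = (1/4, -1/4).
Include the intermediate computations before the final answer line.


E = 3673/2304, F = 0, G = 1 at the point
E_u = -111/16, E_v = 0, F_u = 0, F_v = 0, G_u = 0, G_v = 0
EG - F^2 = 3673/2304;  g^inv = (2304/3673) * [[1, 0], [0, 3673/2304]]
first-kind symbols [ij,l] = (1/2)(d_i g_jl + d_j g_il - d_l g_ij): [uu,u] = E_u/2 = -111/32, [uu,v] = F_u - E_v/2 = 0, [uv,u] = E_v/2 = 0, [uv,v] = G_u/2 = 0, [vv,u] = F_v - G_u/2 = 0, [vv,v] = G_v/2 = 0
Gamma^u_ij = (G*[ij,u] - F*[ij,v])/(EG - F^2), Gamma^v_ij = (E*[ij,v] - F*[ij,u])/(EG - F^2)

Answer: Gamma_uuu = -7992/3673, Gamma_uuv = 0, Gamma_uvv = 0, Gamma_vuu = 0, Gamma_vuv = 0, Gamma_vvv = 0


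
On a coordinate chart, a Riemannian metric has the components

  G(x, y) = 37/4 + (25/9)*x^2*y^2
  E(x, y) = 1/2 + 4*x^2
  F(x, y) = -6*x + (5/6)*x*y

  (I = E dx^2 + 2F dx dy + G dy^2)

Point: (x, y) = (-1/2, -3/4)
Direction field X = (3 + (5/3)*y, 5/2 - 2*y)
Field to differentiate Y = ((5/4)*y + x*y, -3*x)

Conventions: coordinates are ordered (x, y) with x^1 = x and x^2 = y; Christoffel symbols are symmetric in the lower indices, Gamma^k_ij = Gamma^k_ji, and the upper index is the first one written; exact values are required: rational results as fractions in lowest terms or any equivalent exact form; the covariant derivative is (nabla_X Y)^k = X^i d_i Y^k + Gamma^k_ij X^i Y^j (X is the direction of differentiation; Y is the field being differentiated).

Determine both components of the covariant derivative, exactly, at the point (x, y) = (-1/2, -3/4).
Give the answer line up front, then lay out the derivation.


Answer: (nabla_X Y)^x = 292249/28576, (nabla_X Y)^y = -7021/893

E = 3/2, F = 53/16, G = 617/64 at the point
E_x = -4, E_y = 0, F_x = -53/8, F_y = -5/12, G_x = -25/16, G_y = -25/24
EG - F^2 = 893/256;  g^inv = (256/893) * [[617/64, -53/16], [-53/16, 3/2]]
first-kind symbols [ij,l] = (1/2)(d_i g_jl + d_j g_il - d_l g_ij): [xx,x] = E_x/2 = -2, [xx,y] = F_x - E_y/2 = -53/8, [xy,x] = E_y/2 = 0, [xy,y] = G_x/2 = -25/32, [yy,x] = F_y - G_x/2 = 35/96, [yy,y] = G_y/2 = -25/48
Gamma^x_ij = (G*[ij,x] - F*[ij,y])/(EG - F^2), Gamma^y_ij = (E*[ij,y] - F*[ij,x])/(EG - F^2)
Gamma_xxx = 682/893, Gamma_xxy = 1325/1786, Gamma_xyy = 685/456, Gamma_yxx = -848/893, Gamma_yxy = -300/893, Gamma_yyy = -65/114
X = (7/4, 4), Y = (-9/16, 3/2) at the point


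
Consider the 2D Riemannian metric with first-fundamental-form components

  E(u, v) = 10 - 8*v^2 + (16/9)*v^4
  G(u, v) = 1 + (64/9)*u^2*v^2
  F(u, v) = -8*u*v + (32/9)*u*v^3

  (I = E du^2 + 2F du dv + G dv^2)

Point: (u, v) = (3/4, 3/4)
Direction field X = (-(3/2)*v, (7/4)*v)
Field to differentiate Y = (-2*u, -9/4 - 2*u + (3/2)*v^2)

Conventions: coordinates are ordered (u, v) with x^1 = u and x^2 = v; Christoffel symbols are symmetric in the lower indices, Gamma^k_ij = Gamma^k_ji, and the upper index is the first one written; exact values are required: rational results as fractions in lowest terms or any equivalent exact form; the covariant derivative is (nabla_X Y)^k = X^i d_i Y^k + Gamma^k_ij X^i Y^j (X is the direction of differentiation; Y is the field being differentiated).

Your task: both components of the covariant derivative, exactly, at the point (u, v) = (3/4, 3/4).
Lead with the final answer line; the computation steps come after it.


Answer: (nabla_X Y)^u = 30735/8512, (nabla_X Y)^v = 36567/8512

E = 97/16, F = -27/8, G = 13/4 at the point
E_u = 0, E_v = -9, F_u = -9/2, F_v = -3/2, G_u = 6, G_v = 6
EG - F^2 = 133/16;  g^inv = (16/133) * [[13/4, 27/8], [27/8, 97/16]]
first-kind symbols [ij,l] = (1/2)(d_i g_jl + d_j g_il - d_l g_ij): [uu,u] = E_u/2 = 0, [uu,v] = F_u - E_v/2 = 0, [uv,u] = E_v/2 = -9/2, [uv,v] = G_u/2 = 3, [vv,u] = F_v - G_u/2 = -9/2, [vv,v] = G_v/2 = 3
Gamma^u_ij = (G*[ij,u] - F*[ij,v])/(EG - F^2), Gamma^v_ij = (E*[ij,v] - F*[ij,u])/(EG - F^2)
Gamma_uuu = 0, Gamma_uuv = -72/133, Gamma_uvv = -72/133, Gamma_vuu = 0, Gamma_vuv = 48/133, Gamma_vvv = 48/133
X = (-9/8, 21/16), Y = (-3/2, -93/32) at the point


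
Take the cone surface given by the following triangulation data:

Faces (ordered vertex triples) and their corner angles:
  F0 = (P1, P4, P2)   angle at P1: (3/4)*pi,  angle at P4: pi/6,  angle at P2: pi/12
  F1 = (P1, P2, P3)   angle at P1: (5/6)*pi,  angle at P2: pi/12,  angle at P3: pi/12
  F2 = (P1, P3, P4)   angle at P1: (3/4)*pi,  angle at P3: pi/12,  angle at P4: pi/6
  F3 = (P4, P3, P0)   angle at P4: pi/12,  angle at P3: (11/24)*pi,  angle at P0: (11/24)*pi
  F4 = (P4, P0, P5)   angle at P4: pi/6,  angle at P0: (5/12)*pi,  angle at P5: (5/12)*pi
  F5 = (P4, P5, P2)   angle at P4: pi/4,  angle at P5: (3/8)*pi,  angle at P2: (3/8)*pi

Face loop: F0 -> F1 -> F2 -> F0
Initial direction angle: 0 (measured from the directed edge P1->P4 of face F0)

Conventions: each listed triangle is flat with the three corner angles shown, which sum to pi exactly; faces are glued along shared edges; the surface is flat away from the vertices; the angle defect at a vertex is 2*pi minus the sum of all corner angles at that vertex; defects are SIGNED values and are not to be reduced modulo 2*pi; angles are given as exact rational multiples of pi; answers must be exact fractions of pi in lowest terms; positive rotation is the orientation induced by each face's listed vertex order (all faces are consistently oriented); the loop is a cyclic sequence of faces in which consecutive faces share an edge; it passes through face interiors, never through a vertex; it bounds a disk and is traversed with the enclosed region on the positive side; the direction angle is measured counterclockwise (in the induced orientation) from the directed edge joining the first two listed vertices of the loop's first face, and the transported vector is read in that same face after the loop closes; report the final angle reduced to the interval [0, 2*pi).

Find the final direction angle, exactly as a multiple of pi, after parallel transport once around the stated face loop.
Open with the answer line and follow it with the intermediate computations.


Answer: final direction angle = (5/3)*pi

enclosed vertex P1: corner angles sum to (7/3)*pi, defect = 2*pi - (7/3)*pi = -pi/3
holonomy = initial angle + sum of enclosed defects (mod 2*pi), positive in the induced orientation
final angle = 0 - pi/3 = (5/3)*pi (mod 2*pi)


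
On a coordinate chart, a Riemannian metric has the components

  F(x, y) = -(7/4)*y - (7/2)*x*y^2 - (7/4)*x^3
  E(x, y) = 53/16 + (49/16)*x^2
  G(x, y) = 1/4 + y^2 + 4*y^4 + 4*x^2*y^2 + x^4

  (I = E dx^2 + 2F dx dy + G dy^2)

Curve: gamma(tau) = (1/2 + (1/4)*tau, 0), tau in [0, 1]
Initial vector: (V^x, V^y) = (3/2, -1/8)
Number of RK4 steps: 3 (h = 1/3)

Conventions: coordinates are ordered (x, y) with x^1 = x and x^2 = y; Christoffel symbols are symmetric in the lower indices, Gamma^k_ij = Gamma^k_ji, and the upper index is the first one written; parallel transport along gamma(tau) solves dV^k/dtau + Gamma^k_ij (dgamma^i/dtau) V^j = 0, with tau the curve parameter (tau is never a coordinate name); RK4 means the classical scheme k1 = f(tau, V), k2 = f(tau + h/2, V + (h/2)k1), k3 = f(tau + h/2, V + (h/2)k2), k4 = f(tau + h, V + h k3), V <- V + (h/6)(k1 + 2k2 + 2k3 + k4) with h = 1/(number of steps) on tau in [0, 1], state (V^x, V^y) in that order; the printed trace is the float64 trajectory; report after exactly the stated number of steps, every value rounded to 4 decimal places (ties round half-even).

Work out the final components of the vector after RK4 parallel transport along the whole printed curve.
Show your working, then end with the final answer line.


gamma'(tau) = (1/4, 0); f(tau, V)^k = -Gamma^k_ij(gamma(tau)) gamma'^i(tau) V^j; h = 1/3; intermediate values shown to 6 dp
curve data and Christoffel symbols at the stage parameters:
  tau = 0.000000: gamma = (0.500000, 0.000000), gamma' = (0.250000, 0.000000); Gamma_xxx = 0.156051, Gamma_xxy = 0.044586, Gamma_xyy = -0.509554, Gamma_yxx = -4.090764, Gamma_yxy = 0.831210, Gamma_yyy = -0.356688
  tau = 0.166667: gamma = (0.541667, 0.000000), gamma' = (0.250000, 0.000000); Gamma_xxx = 0.096499, Gamma_xxy = 0.066074, Gamma_xyy = -0.519445, Gamma_yxx = -4.503400, Gamma_yxy = 1.000430, Gamma_yyy = -0.429857
  tau = 0.333333: gamma = (0.583333, 0.000000), gamma' = (0.250000, 0.000000); Gamma_xxx = 0.022354, Gamma_xxy = 0.093670, Gamma_xyy = -0.533450, Gamma_yxx = -4.862621, Gamma_yxy = 1.174253, Gamma_yyy = -0.506584
  tau = 0.500000: gamma = (0.625000, 0.000000), gamma' = (0.250000, 0.000000); Gamma_xxx = -0.064686, Gamma_xxy = 0.127778, Gamma_xyy = -0.551930, Gamma_yxx = -5.162645, Gamma_yxy = 1.348461, Gamma_yyy = -0.585735
  tau = 0.666667: gamma = (0.666667, 0.000000), gamma' = (0.250000, 0.000000); Gamma_xxx = -0.162486, Gamma_xxy = 0.168578, Gamma_xyy = -0.575174, Gamma_yxx = -5.402053, Gamma_yxy = 1.519455, Gamma_yyy = -0.666408
  tau = 0.833333: gamma = (0.708333, 0.000000), gamma' = (0.250000, 0.000000); Gamma_xxx = -0.268730, Gamma_xxy = 0.216051, Gamma_xyy = -0.603413, Gamma_yxx = -5.583080, Gamma_yxy = 1.684470, Gamma_yyy = -0.747977
  tau = 1.000000: gamma = (0.750000, 0.000000), gamma' = (0.250000, 0.000000); Gamma_xxx = -0.381151, Gamma_xxy = 0.270029, Gamma_xyy = -0.636840, Gamma_yxx = -5.710604, Gamma_yxy = 1.841623, Gamma_yyy = -0.830088
step 0: V^x = 1.5000, V^y = -0.1250
step 1: k1 = (-0.057126, 1.560012), k2 = (-0.038188, 1.644291), k3 = (-0.038496, 1.644331), k4 = (-0.018219, 1.683674); V <- V + (h/6)(k1 + 2k2 + 2k3 + k4): V^x = 1.4873, V^y = 0.4206
step 2: k1 = (-0.018162, 1.684562), k2 = (0.001598, 1.679244), k3 = (0.001680, 1.683793), k4 = (0.019059, 1.636389); V <- V + (h/6)(k1 + 2k2 + 2k3 + k4): V^x = 1.4877, V^y = 0.9788
step 3: k1 = (0.019183, 1.637368), k2 = (0.032557, 1.553860), k3 = (0.033458, 1.562833), k4 = (0.041581, 1.449370); V <- V + (h/6)(k1 + 2k2 + 2k3 + k4): V^x = 1.4984, V^y = 1.4966

Answer: V^x = 1.4984, V^y = 1.4966


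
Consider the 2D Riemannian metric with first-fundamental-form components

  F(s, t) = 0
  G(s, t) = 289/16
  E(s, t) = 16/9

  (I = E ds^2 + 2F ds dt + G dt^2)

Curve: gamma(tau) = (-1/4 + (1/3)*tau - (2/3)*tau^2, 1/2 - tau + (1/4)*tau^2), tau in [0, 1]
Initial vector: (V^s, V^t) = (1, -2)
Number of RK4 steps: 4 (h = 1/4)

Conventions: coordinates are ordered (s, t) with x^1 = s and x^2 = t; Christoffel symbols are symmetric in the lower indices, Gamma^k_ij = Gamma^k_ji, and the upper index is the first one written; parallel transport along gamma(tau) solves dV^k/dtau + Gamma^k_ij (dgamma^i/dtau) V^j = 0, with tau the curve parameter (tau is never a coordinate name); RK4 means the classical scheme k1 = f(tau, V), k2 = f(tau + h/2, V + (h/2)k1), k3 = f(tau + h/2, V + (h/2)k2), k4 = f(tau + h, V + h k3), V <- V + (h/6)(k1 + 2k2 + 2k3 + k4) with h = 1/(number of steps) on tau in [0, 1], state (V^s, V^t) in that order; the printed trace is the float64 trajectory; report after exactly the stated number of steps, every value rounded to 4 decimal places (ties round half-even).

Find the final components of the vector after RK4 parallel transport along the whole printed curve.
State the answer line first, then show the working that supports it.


Answer: V^s = 1.0000, V^t = -2.0000

gamma'(tau) = (1/3 - (4/3)*tau, -1 + (1/2)*tau); f(tau, V)^k = -Gamma^k_ij(gamma(tau)) gamma'^i(tau) V^j; h = 1/4; intermediate values shown to 6 dp
curve data and Christoffel symbols at the stage parameters:
  tau = 0.000000: gamma = (-0.250000, 0.500000), gamma' = (0.333333, -1.000000); Gamma_sss = 0.000000, Gamma_sst = 0.000000, Gamma_stt = 0.000000, Gamma_tss = 0.000000, Gamma_tst = 0.000000, Gamma_ttt = 0.000000
  tau = 0.125000: gamma = (-0.218750, 0.378906), gamma' = (0.166667, -0.937500); Gamma_sss = 0.000000, Gamma_sst = 0.000000, Gamma_stt = 0.000000, Gamma_tss = 0.000000, Gamma_tst = 0.000000, Gamma_ttt = 0.000000
  tau = 0.250000: gamma = (-0.208333, 0.265625), gamma' = (0.000000, -0.875000); Gamma_sss = 0.000000, Gamma_sst = 0.000000, Gamma_stt = 0.000000, Gamma_tss = 0.000000, Gamma_tst = 0.000000, Gamma_ttt = 0.000000
  tau = 0.375000: gamma = (-0.218750, 0.160156), gamma' = (-0.166667, -0.812500); Gamma_sss = 0.000000, Gamma_sst = 0.000000, Gamma_stt = 0.000000, Gamma_tss = 0.000000, Gamma_tst = 0.000000, Gamma_ttt = 0.000000
  tau = 0.500000: gamma = (-0.250000, 0.062500), gamma' = (-0.333333, -0.750000); Gamma_sss = 0.000000, Gamma_sst = 0.000000, Gamma_stt = 0.000000, Gamma_tss = 0.000000, Gamma_tst = 0.000000, Gamma_ttt = 0.000000
  tau = 0.625000: gamma = (-0.302083, -0.027344), gamma' = (-0.500000, -0.687500); Gamma_sss = 0.000000, Gamma_sst = 0.000000, Gamma_stt = 0.000000, Gamma_tss = 0.000000, Gamma_tst = 0.000000, Gamma_ttt = 0.000000
  tau = 0.750000: gamma = (-0.375000, -0.109375), gamma' = (-0.666667, -0.625000); Gamma_sss = 0.000000, Gamma_sst = 0.000000, Gamma_stt = 0.000000, Gamma_tss = 0.000000, Gamma_tst = 0.000000, Gamma_ttt = 0.000000
  tau = 0.875000: gamma = (-0.468750, -0.183594), gamma' = (-0.833333, -0.562500); Gamma_sss = 0.000000, Gamma_sst = 0.000000, Gamma_stt = 0.000000, Gamma_tss = 0.000000, Gamma_tst = 0.000000, Gamma_ttt = 0.000000
  tau = 1.000000: gamma = (-0.583333, -0.250000), gamma' = (-1.000000, -0.500000); Gamma_sss = 0.000000, Gamma_sst = 0.000000, Gamma_stt = 0.000000, Gamma_tss = 0.000000, Gamma_tst = 0.000000, Gamma_ttt = 0.000000
step 0: V^s = 1.0000, V^t = -2.0000
step 1: k1 = (0.000000, 0.000000), k2 = (0.000000, 0.000000), k3 = (0.000000, 0.000000), k4 = (0.000000, 0.000000); V <- V + (h/6)(k1 + 2k2 + 2k3 + k4): V^s = 1.0000, V^t = -2.0000
step 2: k1 = (0.000000, 0.000000), k2 = (0.000000, 0.000000), k3 = (0.000000, 0.000000), k4 = (0.000000, 0.000000); V <- V + (h/6)(k1 + 2k2 + 2k3 + k4): V^s = 1.0000, V^t = -2.0000
step 3: k1 = (0.000000, 0.000000), k2 = (0.000000, 0.000000), k3 = (0.000000, 0.000000), k4 = (0.000000, 0.000000); V <- V + (h/6)(k1 + 2k2 + 2k3 + k4): V^s = 1.0000, V^t = -2.0000
step 4: k1 = (0.000000, 0.000000), k2 = (0.000000, 0.000000), k3 = (0.000000, 0.000000), k4 = (0.000000, 0.000000); V <- V + (h/6)(k1 + 2k2 + 2k3 + k4): V^s = 1.0000, V^t = -2.0000


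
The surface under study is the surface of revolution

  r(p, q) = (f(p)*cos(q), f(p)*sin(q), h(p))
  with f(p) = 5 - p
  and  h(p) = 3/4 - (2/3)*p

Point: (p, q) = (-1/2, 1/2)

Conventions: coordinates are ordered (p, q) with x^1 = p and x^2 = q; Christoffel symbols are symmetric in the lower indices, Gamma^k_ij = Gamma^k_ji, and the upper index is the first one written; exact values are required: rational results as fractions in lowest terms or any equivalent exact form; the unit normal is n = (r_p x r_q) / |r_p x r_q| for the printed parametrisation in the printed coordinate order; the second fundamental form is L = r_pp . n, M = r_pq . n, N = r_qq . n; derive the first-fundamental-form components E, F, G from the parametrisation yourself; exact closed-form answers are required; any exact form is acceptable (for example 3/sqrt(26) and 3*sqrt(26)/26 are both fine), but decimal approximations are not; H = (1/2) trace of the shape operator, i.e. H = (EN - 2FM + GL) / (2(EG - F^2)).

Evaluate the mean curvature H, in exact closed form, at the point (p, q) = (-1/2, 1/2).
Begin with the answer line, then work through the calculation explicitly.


Answer: H = -2*sqrt(13)/143

f = 11/2, f' = -1, f'' = 0, h' = -2/3, h'' = 0
E = 13/9, F = 0, G = 121/4; answer radicand W^2 = 13/9
unnormalised second-form numerators: l = 0, m = 0, n = -11/3; L = l/sqrt(13/9), and similarly M = m/sqrt(W^2), N = n/sqrt(W^2)
H = (E*n - 2*F*m + G*l) / (2*(EG - F^2)*sqrt(W^2)); E*n - 2*F*m + G*l = -143/27, EG - F^2 = 1573/36, so H = (-2/33)/sqrt(13/9)


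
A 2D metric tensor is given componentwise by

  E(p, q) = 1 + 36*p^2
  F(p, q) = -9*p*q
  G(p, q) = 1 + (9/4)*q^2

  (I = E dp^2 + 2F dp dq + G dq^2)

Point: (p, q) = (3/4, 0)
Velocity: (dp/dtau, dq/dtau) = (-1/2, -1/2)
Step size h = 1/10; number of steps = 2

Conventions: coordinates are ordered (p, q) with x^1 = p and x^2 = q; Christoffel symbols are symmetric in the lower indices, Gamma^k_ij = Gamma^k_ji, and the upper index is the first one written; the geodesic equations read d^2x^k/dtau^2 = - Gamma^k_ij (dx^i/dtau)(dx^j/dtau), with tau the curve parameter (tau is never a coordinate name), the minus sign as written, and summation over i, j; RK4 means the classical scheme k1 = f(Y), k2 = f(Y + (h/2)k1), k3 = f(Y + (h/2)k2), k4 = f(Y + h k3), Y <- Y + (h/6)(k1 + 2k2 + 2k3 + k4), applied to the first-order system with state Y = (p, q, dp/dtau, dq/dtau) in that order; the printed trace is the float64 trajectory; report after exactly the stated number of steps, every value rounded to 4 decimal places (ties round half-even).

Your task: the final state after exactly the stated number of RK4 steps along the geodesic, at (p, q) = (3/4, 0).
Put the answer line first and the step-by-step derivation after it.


Answer: p = 0.6445, q = -0.1001, dp/dtau = -0.5587, dq/dtau = -0.5012

f(Y) = (dp/dtau, dq/dtau, -Gamma^p_ij Y'^i Y'^j, -Gamma^q_ij Y'^i Y'^j) with the Gammas evaluated at the stage position; h = 0.100000; intermediate values shown to 6 dp
step 0: p = 0.7500, q = 0.0000, dp/dtau = -0.5000, dq/dtau = -0.5000
step 1:
  k1: at (p, q) = (0.750000, 0.000000), (dp/dtau, dq/dtau) = (-0.500000, -0.500000); Gamma_ppp = 1.270588, Gamma_ppq = 0.000000, Gamma_pqq = -0.317647, Gamma_qpp = 0.000000, Gamma_qpq = 0.000000, Gamma_qqq = 0.000000; k1 = (-0.500000, -0.500000, -0.238235, 0.000000)
  k2: at (p, q) = (0.725000, -0.025000), (dp/dtau, dq/dtau) = (-0.511912, -0.500000); Gamma_ppp = 1.309984, Gamma_ppq = 0.000000, Gamma_pqq = -0.327496, Gamma_qpp = 0.011293, Gamma_qpq = 0.000000, Gamma_qqq = -0.002823; k2 = (-0.511912, -0.500000, -0.261412, -0.002254)
  k3: at (p, q) = (0.724404, -0.025000), (dp/dtau, dq/dtau) = (-0.513071, -0.500113); Gamma_ppp = 1.310953, Gamma_ppq = 0.000000, Gamma_pqq = -0.327738, Gamma_qpp = 0.011311, Gamma_qpq = 0.000000, Gamma_qqq = -0.002828; k3 = (-0.513071, -0.500113, -0.263126, -0.002270)
  k4: at (p, q) = (0.698693, -0.050011), (dp/dtau, dq/dtau) = (-0.526313, -0.500227); Gamma_ppp = 1.353778, Gamma_ppq = 0.000000, Gamma_pqq = -0.338445, Gamma_qpp = 0.024225, Gamma_qpq = 0.000000, Gamma_qqq = -0.006056; k4 = (-0.526313, -0.500227, -0.290315, -0.005195)
  Y <- Y + (h/6)(k1 + 2k2 + 2k3 + k4): p = 0.6987, q = -0.0500, dp/dtau = -0.5263, dq/dtau = -0.5002
step 2:
  k1: at (p, q) = (0.698729, -0.050008), (dp/dtau, dq/dtau) = (-0.526294, -0.500237); Gamma_ppp = 1.353716, Gamma_ppq = 0.000000, Gamma_pqq = -0.338429, Gamma_qpp = 0.024221, Gamma_qpq = 0.000000, Gamma_qqq = -0.006055; k1 = (-0.526294, -0.500237, -0.290272, -0.005194)
  k2: at (p, q) = (0.672414, -0.075019), (dp/dtau, dq/dtau) = (-0.540807, -0.500497); Gamma_ppp = 1.400075, Gamma_ppq = 0.000000, Gamma_pqq = -0.350019, Gamma_qpp = 0.039051, Gamma_qpq = 0.000000, Gamma_qqq = -0.009763; k2 = (-0.540807, -0.500497, -0.321805, -0.008976)
  k3: at (p, q) = (0.671688, -0.075032), (dp/dtau, dq/dtau) = (-0.542384, -0.500686); Gamma_ppp = 1.401409, Gamma_ppq = 0.000000, Gamma_pqq = -0.350352, Gamma_qpp = 0.039137, Gamma_qpq = 0.000000, Gamma_qqq = -0.009784; k3 = (-0.542384, -0.500686, -0.324439, -0.009061)
  k4: at (p, q) = (0.644490, -0.100076), (dp/dtau, dq/dtau) = (-0.558738, -0.501143); Gamma_ppp = 1.452302, Gamma_ppq = 0.000000, Gamma_pqq = -0.363076, Gamma_qpp = 0.056378, Gamma_qpq = 0.000000, Gamma_qqq = -0.014095; k4 = (-0.558738, -0.501143, -0.362206, -0.014061)
  Y <- Y + (h/6)(k1 + 2k2 + 2k3 + k4): p = 0.6445, q = -0.1001, dp/dtau = -0.5587, dq/dtau = -0.5012


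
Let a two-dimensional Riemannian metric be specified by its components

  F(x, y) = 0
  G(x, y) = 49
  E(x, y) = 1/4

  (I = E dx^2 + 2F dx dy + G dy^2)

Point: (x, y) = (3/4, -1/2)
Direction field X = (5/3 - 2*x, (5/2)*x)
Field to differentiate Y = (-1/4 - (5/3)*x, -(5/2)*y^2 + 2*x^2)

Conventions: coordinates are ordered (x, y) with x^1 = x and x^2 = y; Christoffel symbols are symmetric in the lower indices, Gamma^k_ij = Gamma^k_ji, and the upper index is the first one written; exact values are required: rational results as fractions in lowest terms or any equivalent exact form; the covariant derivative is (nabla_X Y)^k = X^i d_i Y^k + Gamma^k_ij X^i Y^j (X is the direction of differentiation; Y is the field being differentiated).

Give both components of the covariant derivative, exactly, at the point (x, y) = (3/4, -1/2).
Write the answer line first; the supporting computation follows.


Answer: (nabla_X Y)^x = -5/18, (nabla_X Y)^y = 83/16

E = 1/4, F = 0, G = 49 at the point
E_x = 0, E_y = 0, F_x = 0, F_y = 0, G_x = 0, G_y = 0
EG - F^2 = 49/4;  g^inv = (4/49) * [[49, 0], [0, 1/4]]
first-kind symbols [ij,l] = (1/2)(d_i g_jl + d_j g_il - d_l g_ij): [xx,x] = E_x/2 = 0, [xx,y] = F_x - E_y/2 = 0, [xy,x] = E_y/2 = 0, [xy,y] = G_x/2 = 0, [yy,x] = F_y - G_x/2 = 0, [yy,y] = G_y/2 = 0
Gamma^x_ij = (G*[ij,x] - F*[ij,y])/(EG - F^2), Gamma^y_ij = (E*[ij,y] - F*[ij,x])/(EG - F^2)
Gamma_xxx = 0, Gamma_xxy = 0, Gamma_xyy = 0, Gamma_yxx = 0, Gamma_yxy = 0, Gamma_yyy = 0
X = (1/6, 15/8), Y = (-3/2, 1/2) at the point


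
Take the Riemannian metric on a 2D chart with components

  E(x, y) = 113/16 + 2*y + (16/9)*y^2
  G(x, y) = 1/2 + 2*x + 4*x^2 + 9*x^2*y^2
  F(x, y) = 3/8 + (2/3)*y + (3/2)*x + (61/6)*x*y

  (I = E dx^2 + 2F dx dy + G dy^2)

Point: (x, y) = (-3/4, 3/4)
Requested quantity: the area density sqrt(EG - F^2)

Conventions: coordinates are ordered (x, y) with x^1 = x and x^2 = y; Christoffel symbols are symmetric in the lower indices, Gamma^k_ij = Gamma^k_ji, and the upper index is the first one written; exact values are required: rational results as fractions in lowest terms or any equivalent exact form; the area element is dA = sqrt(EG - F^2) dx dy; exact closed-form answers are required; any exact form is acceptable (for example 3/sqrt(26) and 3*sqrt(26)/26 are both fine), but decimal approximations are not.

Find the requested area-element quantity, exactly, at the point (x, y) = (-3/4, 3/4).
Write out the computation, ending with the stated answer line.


E = 153/16, F = -191/32, G = 1049/256; EG - F^2 = 14573/4096

Answer: sqrt(EG - F^2) = sqrt(14573)/64


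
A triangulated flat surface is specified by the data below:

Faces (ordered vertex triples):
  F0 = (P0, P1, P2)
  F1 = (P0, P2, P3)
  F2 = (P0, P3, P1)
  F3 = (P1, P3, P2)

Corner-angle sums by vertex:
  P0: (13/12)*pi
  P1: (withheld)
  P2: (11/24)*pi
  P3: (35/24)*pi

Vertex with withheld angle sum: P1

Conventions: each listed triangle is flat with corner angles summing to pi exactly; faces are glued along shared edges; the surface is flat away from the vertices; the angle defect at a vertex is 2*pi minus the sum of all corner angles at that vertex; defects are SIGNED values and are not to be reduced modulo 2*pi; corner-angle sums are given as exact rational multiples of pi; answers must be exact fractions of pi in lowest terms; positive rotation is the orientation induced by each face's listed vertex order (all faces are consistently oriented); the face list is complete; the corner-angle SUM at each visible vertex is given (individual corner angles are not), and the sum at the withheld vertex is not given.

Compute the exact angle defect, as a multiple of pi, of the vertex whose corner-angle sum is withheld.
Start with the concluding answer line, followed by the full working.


Answer: defect(P1) = pi

V = 4, E = 6, F = 4; chi = V - E + F = 2
Gauss-Bonnet: total defect = 2*pi*chi = 4*pi; visible defects sum to 3*pi


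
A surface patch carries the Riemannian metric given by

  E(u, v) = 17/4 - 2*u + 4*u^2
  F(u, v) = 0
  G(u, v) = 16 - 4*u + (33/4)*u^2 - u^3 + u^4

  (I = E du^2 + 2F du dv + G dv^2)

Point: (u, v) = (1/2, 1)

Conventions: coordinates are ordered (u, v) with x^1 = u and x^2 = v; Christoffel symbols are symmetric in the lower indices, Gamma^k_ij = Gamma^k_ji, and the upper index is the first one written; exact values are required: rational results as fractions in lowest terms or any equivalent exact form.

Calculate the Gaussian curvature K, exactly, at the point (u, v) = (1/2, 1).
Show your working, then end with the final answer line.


E = 17/4, F = 0, G = 16, EG - F^2 = 68 at the point
E_u = 2, E_v = 0, F_u = 0, F_v = 0, G_u = 4, G_v = 0
E_vv = 0, F_uv = 0, G_uu = 33/2
Evaluate Brioschi's two determinant matrices M1, M2 and divide by (EG - F^2)^2.
M1 = [[-E_vv/2 + F_uv - G_uu/2, E_u/2, F_u - E_v/2], [F_v - G_u/2, E, F], [G_v/2, F, G]] = [[-33/4, 1, 0], [-2, 17/4, 0], [0, 0, 16]]; det M1 = -529
M2 = [[0, E_v/2, G_u/2], [E_v/2, E, F], [G_u/2, F, G]] = [[0, 0, 2], [0, 17/4, 0], [2, 0, 16]]; det M2 = -17
det M1 - det M2 = -512; K = -512 / (68)^2 = -32/289

Answer: K = -32/289


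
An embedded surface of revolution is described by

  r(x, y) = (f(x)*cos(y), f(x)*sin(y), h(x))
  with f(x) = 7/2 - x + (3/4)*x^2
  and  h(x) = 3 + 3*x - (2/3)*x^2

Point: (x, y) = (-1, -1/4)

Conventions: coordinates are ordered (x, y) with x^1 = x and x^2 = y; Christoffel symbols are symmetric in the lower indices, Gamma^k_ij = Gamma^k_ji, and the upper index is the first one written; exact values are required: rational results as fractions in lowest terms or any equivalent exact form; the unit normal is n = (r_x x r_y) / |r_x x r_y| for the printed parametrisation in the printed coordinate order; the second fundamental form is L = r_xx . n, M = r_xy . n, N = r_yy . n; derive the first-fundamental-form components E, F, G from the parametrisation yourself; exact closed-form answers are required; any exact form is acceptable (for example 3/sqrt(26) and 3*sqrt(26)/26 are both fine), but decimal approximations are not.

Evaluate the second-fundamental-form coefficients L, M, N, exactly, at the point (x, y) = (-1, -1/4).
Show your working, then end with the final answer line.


f = 21/4, f' = -5/2, f'' = 3/2, h' = 13/3, h'' = -4/3
E = 901/36, F = 0, G = 441/16; answer radicand W^2 = 901/36
unnormalised second-form numerators: l = -19/6, m = 0, n = 91/4; L = l/sqrt(901/36), and similarly M = m/sqrt(W^2), N = n/sqrt(W^2)

Answer: L = -19*sqrt(901)/901, M = 0, N = 273*sqrt(901)/1802


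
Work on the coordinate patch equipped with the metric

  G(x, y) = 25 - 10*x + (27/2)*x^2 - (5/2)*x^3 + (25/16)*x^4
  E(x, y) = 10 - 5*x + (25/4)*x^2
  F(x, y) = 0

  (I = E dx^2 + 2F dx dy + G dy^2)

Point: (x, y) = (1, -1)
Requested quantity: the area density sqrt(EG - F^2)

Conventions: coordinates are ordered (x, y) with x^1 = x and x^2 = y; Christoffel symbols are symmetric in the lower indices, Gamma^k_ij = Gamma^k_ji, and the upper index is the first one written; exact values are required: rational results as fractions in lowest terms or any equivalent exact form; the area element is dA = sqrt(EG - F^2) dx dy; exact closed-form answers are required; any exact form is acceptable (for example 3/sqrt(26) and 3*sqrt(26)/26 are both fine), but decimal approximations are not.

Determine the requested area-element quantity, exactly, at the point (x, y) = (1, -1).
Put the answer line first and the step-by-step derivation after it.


Answer: sqrt(EG - F^2) = 63*sqrt(5)/8

E = 45/4, F = 0, G = 441/16; EG - F^2 = 19845/64
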